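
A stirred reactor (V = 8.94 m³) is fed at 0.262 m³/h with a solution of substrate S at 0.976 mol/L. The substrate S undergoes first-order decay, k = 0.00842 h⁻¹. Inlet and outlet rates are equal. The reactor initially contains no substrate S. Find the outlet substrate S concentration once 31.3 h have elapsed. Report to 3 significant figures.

0.525 mol/L

Accumulation = in − out − consumed: V dC/dt = Q C_in − Q C − k V C.
dC/dt = (Q/V) C_in − (Q/V + k) C; effective rate a = Q/V + k = 0.029306 + 0.00842 = 0.037726 h⁻¹.
C_ss = Q C_in/(Q + kV) = 0.75817 mol/L; C(t) = C_ss + (C₀ − C_ss) e^(−a t).
C(31.3) = 0.75817 + (-0.75817)·e^(−0.037726·31.3) = 0.75817 + (-0.75817)·0.30702 = 0.52540 mol/L.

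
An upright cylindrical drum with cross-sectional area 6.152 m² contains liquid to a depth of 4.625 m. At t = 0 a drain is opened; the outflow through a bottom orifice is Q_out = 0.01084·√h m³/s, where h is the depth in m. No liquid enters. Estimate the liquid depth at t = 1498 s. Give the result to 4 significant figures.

0.6903 m

A dh/dt = −Q_out = −0.01084 √h.
This is separable: 2 d(√h)/dt = −0.01084/A, so √h = √h₀ − (0.01084/(2A)) t.
√h = √4.625 − 0.01084·1498/(2·6.152) = 2.15058 − 1.31976 = 0.830822.
h = 0.830822² = 0.690265 m.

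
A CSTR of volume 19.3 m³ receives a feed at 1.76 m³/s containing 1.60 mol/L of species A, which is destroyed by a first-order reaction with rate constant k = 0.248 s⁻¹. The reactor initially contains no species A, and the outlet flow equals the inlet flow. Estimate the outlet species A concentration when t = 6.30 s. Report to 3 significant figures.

0.379 mol/L

V dC/dt = Q(C_in − C) − k V C.
dC/dt = (Q/V) C_in − (Q/V + k) C; effective rate a = Q/V + k = 0.091192 + 0.248 = 0.33919 s⁻¹.
C_ss = Q C_in/(Q + kV) = 0.43016 mol/L; C(t) = C_ss + (C₀ − C_ss) e^(−a t).
C(6.30) = 0.43016 + (-0.43016)·e^(−0.33919·6.30) = 0.43016 + (-0.43016)·0.11802 = 0.37939 mol/L.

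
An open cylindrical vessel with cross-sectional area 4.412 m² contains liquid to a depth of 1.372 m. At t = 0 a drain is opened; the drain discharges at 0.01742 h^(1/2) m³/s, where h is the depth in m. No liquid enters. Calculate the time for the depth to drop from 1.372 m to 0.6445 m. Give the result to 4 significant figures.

186.7 s

With no inflow, A dh/dt = −0.01742 √h.
Separate and integrate: 2(√h − √h₀) = −(0.01742/A) t.
t = 2A(√h₀ − √h)/0.01742 = 2·4.412·(√1.372 − √0.6445)/0.01742
  = 8.82400 × (1.17132 − 0.802808) / 0.01742 = 186.670 s.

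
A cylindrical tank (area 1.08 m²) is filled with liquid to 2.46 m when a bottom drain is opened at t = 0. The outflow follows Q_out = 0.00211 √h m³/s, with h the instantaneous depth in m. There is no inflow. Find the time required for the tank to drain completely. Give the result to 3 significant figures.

Volume balance on the tank: A dh/dt = −0.00211 √h.
∫ h^(−1/2) dh = −(0.00211/A) ∫ dt, giving 2√h = 2√h₀ − (0.00211/A) t.
Tank is empty when √h = 0: t_empty = 2A√h₀/0.00211.
t_empty = 2·1.08·√2.46/0.00211 = 2.1600·1.5684/0.00211 = 1605.6 s.

1610 s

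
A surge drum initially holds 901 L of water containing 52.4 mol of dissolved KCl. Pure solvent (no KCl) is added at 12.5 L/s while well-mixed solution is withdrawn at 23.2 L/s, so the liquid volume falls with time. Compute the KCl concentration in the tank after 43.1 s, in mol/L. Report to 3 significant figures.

0.0252 mol/L

Let m(t) be the amount of KCl. Volume: V(t) = V₀ + (Q_in − Q_out) t = 901 − 10.700 t; V(43.1) = 439.83 L.
No KCl enters, so dm/dt = −Q_out · (m/V).
Separate: dm/m = −Q_out dt/V(t) ⇒ ln(m/m₀) = −(Q_out/(Q_in−Q_out)) ln(V/V₀).
m = m₀ (V₀/V)^(Q_out/(Q_in−Q_out)) = 52.4 × (901/439.83)^(-2.1682) = 11.068 mol.
C = m/V = 11.068/439.83 = 0.025164 mol/L.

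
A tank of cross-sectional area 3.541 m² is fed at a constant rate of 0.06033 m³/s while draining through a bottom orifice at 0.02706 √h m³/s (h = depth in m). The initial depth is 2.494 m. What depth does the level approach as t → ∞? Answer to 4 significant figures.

4.971 m

A dh/dt = Q_in − 0.02706 √h. Steady state requires inflow = outflow:
Q_in = 0.02706 √h_ss ⇒ √h_ss = 0.06033/0.02706 = 2.22949.
h_ss = 2.22949² = 4.97063 m. (Since h₀ = 2.494 m < h_ss, the level will rise toward this value.)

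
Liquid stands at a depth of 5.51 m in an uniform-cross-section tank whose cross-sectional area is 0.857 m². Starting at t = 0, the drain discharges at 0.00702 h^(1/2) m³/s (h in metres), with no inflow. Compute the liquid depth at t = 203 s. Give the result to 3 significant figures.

Volume balance on the tank: A dh/dt = −0.00702 √h.
∫ h^(−1/2) dh = −(0.00702/A) ∫ dt, giving 2√h = 2√h₀ − (0.00702/A) t.
√h = √5.51 − 0.00702·203/(2·0.857) = 2.3473 − 0.83142 = 1.5159.
h = 1.5159² = 2.2980 m.

2.30 m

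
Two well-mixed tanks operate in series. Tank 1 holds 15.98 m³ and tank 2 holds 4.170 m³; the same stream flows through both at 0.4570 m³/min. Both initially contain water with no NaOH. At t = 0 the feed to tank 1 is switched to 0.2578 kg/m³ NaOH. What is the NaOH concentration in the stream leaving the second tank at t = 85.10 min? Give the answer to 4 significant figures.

0.2272 kg/m³

Species balance on tank i: dCᵢ/dt = (Cᵢ₋₁ − Cᵢ)/τᵢ with τᵢ = Vᵢ/Q.
τ₁ = 15.98/0.4570 = 34.9672 min; τ₂ = 4.170/0.4570 = 9.12473 min.
Solving the cascade with C₁(0)=C₂(0)=0 gives C₂(t) = C_in[1 − (τ₁ e^(−t/τ₁) − τ₂ e^(−t/τ₂))/(τ₁ − τ₂)].
At t = 85.10: e^(−t/τ₁) = 0.0877107, e^(−t/τ₂) = 8.90505e-05.
C₂ = 0.2578·[1 − (34.9672·0.0877107 − 9.12473·8.90505e-05)/(25.8425)] = 0.2578·0.881351 = 0.227212 kg/m³.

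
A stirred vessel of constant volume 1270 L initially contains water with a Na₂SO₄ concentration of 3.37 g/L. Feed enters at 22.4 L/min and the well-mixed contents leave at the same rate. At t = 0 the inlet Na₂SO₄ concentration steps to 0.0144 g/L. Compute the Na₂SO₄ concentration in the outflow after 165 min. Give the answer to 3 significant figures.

Species balance on the tank: V dC/dt = Q(C_in − C).
Rewrite as dC/dt + C/τ = C_in/τ, τ = V/Q = 56.696 min.
Integrating: C(t) = C_in + (C₀ − C_in) e^(−t/τ).
C(165) = 0.0144 + (3.37 − 0.0144)·e^(−165/56.696) = 0.0144 + (3.3556)·0.054463 = 0.19716 g/L.

0.197 g/L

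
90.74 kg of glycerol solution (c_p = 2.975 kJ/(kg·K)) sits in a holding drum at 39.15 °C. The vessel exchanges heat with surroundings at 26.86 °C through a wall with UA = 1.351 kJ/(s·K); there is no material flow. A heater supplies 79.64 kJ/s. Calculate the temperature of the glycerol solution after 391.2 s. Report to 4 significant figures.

Lumped-capacitance energy balance: M c_p dT/dt = UA(T_amb − T) + Q̇.
dT/dt = (T_ss − T)/τ with T_ss = T_amb + Q̇/UA = 26.86 + 79.64/1.351 = 85.8089 °C, τ = M c_p/UA = 90.74·2.975/1.351 = 199.816 s.
Solution: T(t) = T_ss + (T₀ − T_ss) e^(−t/τ).
T(391.2) = 85.8089 + (-46.6589)·0.141169 = 79.2222 °C.

79.22 °C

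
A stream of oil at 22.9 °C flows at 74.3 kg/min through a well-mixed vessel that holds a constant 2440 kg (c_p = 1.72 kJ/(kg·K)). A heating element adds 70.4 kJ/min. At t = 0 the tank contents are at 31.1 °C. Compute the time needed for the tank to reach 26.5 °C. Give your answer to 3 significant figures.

M c_p dT/dt = ṁ c_p (T_in − T) + Q̇.
τ = M/ṁ = 32.840 min; T_ss = T_in + Q̇/(ṁ c_p) = 23.451 °C.
T(t) = T_ss + (T₀ − T_ss) e^(−t/τ). Set T = 26.5:
e^(−t/τ) = (26.5 − 23.451)/(31.1 − 23.451) = 0.39862
t = −32.840 · ln(0.39862) = 30.204 min.

30.2 min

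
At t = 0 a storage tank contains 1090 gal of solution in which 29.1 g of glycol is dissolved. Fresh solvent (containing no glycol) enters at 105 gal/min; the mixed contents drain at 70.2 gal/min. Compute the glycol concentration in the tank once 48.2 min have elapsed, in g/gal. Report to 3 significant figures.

0.00161 g/gal

Let m(t) be the amount of glycol. Volume: V(t) = V₀ + (Q_in − Q_out) t = 1090 + 34.800 t; V(48.2) = 2767.4 gal.
No glycol enters, so dm/dt = −Q_out · (m/V).
dm/m = −Q_out dt/(V₀ + 34.800 t); integrating gives ln(m/m₀) = −(Q_out/(Q_in−Q_out)) ln(V/V₀).
m = m₀ (V₀/V)^(Q_out/(Q_in−Q_out)) = 29.1 × (1090/2767.4)^(2.0172) = 4.4426 g.
C = m/V = 4.4426/2767.4 = 0.0016054 g/gal.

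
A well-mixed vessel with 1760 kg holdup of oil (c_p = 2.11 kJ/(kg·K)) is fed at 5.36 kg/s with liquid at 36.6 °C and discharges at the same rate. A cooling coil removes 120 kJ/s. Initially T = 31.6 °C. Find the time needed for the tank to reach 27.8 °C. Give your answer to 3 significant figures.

371 s

M c_p dT/dt = ṁ c_p (T_in − T) − Q̇.
τ = M/ṁ = 328.36 s; T_ss = T_in − Q̇/(ṁ c_p) = 25.990 °C.
T(t) = T_ss + (T₀ − T_ss) e^(−t/τ). Set T = 27.8:
e^(−t/τ) = (27.8 − 25.990)/(31.6 − 25.990) = 0.32269
t = −328.36 · ln(0.32269) = 371.39 s.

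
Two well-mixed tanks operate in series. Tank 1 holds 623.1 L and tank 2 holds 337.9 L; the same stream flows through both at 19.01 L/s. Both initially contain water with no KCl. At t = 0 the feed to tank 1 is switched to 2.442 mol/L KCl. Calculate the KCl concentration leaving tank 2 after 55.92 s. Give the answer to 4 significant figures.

Species balance on tank i: dCᵢ/dt = (Cᵢ₋₁ − Cᵢ)/τᵢ with τᵢ = Vᵢ/Q.
τ₁ = 623.1/19.01 = 32.7775 s; τ₂ = 337.9/19.01 = 17.7749 s.
Tank 1: C₁ = C_in(1 − e^(−t/τ₁)). Tank 2 (τ₁ ≠ τ₂): C₂ = C_in[1 − (τ₁ e^(−t/τ₁) − τ₂ e^(−t/τ₂))/(τ₁ − τ₂)].
At t = 55.92: e^(−t/τ₁) = 0.181582, e^(−t/τ₂) = 0.0430231.
C₂ = 2.442·[1 − (32.7775·0.181582 − 17.7749·0.0430231)/(15.0026)] = 2.442·0.654256 = 1.59769 mol/L.

1.598 mol/L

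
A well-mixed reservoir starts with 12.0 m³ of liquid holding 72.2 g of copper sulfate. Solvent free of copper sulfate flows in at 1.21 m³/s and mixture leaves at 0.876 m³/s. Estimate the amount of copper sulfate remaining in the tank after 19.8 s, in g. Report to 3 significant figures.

22.8 g

Total volume: dV/dt = Q_in − Q_out = 0.33400 m³/s, so V(t) = 12.0 + 0.33400 t and V(19.8) = 18.613 m³.
Species balance (pure solvent in): dm/dt = −Q_out · m/V(t).
Separate: dm/m = −Q_out dt/V(t) ⇒ ln(m/m₀) = −(Q_out/(Q_in−Q_out)) ln(V/V₀).
m = m₀ (V₀/V)^(Q_out/(Q_in−Q_out)) = 72.2 × (12.0/18.613)^(2.6228) = 22.832 g.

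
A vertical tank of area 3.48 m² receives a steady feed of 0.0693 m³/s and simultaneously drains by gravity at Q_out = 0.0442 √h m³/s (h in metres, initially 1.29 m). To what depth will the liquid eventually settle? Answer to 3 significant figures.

Volume balance on the tank: A dh/dt = Q_in − 0.0442 √h. At steady state dh/dt = 0:
Q_in = 0.0442 √h_ss ⇒ √h_ss = 0.0693/0.0442 = 1.5679.
h_ss = 1.5679² = 2.4582 m. (Since h₀ = 1.29 m < h_ss, the level will rise toward this value.)

2.46 m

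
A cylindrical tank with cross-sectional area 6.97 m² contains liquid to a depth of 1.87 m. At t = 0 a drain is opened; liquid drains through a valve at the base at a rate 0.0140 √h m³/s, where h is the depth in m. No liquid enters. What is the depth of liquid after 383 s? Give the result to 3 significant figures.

With no inflow, A dh/dt = −0.0140 √h.
∫ h^(−1/2) dh = −(0.0140/A) ∫ dt, giving 2√h = 2√h₀ − (0.0140/A) t.
√h = √1.87 − 0.0140·383/(2·6.97) = 1.3675 − 0.38465 = 0.98283.
h = 0.98283² = 0.96596 m.

0.966 m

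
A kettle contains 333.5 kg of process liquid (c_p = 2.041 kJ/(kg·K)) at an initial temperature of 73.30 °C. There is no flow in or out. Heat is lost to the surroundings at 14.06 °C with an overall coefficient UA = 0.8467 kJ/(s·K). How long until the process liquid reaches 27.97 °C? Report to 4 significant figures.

1165 s

Lumped-capacitance energy balance: M c_p dT/dt = UA(T_amb − T).
τ = M c_p/UA = 803.913 s; T_ss = T_amb = 14.0600 °C.
T(t) = T_ss + (T₀ − T_ss)e^(−t/τ); set T = 27.97:
t = −τ ln[(T − T_ss)/(T₀ − T_ss)] = −803.913 · ln(0.234808) = 1164.86 s.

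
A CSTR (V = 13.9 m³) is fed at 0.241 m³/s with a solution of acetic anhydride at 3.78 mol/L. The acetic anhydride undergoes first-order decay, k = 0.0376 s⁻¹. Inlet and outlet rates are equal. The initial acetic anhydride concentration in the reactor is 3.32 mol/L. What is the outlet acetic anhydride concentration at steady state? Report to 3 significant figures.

1.19 mol/L

Species balance: V dC/dt = Q C_in − Q C − k V C.
Steady state (dC/dt = 0): C_ss = Q C_in/(Q + kV) = C_in/(1 + kV/Q).
C_ss = 0.241·3.78/(0.241 + 0.0376·13.9) = 0.91098/0.76364 = 1.1929 mol/L.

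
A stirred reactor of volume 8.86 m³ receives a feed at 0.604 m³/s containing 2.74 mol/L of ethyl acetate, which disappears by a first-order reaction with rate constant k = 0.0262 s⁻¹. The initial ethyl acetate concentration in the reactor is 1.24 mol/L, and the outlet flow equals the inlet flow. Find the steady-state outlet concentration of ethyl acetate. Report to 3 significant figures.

1.98 mol/L

Species balance: V dC/dt = Q C_in − Q C − k V C.
Steady state (dC/dt = 0): C_ss = Q C_in/(Q + kV) = C_in/(1 + kV/Q).
C_ss = 0.604·2.74/(0.604 + 0.0262·8.86) = 1.6550/0.83613 = 1.9793 mol/L.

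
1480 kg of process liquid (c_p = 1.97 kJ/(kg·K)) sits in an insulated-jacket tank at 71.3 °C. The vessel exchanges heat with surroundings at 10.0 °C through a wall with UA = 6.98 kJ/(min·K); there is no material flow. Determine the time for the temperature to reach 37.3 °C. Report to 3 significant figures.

338 min

Lumped-capacitance energy balance: M c_p dT/dt = UA(T_amb − T).
τ = M c_p/UA = 417.71 min; T_ss = T_amb = 10.000 °C.
T(t) = T_ss + (T₀ − T_ss)e^(−t/τ); set T = 37.3:
t = −τ ln[(T − T_ss)/(T₀ − T_ss)] = −417.71 · ln(0.44535) = 337.88 min.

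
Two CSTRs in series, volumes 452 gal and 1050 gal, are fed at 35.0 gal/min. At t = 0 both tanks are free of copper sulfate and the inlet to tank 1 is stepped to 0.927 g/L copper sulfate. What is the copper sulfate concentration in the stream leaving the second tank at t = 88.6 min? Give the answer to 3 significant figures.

Species balance on tank i: dCᵢ/dt = (Cᵢ₋₁ − Cᵢ)/τᵢ with τᵢ = Vᵢ/Q.
τ₁ = 452/35.0 = 12.914 min; τ₂ = 1050/35.0 = 30.000 min.
Tank 1: C₁ = C_in(1 − e^(−t/τ₁)). Tank 2 (τ₁ ≠ τ₂): C₂ = C_in[1 − (τ₁ e^(−t/τ₁) − τ₂ e^(−t/τ₂))/(τ₁ − τ₂)].
At t = 88.6: e^(−t/τ₁) = 0.0010483, e^(−t/τ₂) = 0.052166.
C₂ = 0.927·[1 − (12.914·0.0010483 − 30.000·0.052166)/(-17.086)] = 0.927·0.90920 = 0.84283 g/L.

0.843 g/L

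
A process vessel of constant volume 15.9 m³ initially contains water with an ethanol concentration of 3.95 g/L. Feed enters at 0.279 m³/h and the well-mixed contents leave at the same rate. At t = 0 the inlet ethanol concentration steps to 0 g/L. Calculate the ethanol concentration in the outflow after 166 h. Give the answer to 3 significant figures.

0.215 g/L

Mass balance on the solute (V constant): V dC/dt = Q(C_in − C).
Rewrite as dC/dt + C/τ = C_in/τ, τ = V/Q = 56.989 h.
This is linear first-order; C(t) = C_in + (C₀ − C_in) e^(−t/τ).
C(166) = 0 + (3.95 − 0)·e^(−166/56.989) = 0 + (3.9500)·0.054322 = 0.21457 g/L.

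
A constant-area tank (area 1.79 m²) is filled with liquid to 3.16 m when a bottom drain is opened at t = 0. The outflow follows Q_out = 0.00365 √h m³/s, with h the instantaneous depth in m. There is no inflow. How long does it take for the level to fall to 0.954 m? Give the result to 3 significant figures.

A dh/dt = −Q_out = −0.00365 √h.
Separate and integrate: 2(√h − √h₀) = −(0.00365/A) t.
t = 2A(√h₀ − √h)/0.00365 = 2·1.79·(√3.16 − √0.954)/0.00365
  = 3.5800 × (1.7776 − 0.97673) / 0.00365 = 785.55 s.

786 s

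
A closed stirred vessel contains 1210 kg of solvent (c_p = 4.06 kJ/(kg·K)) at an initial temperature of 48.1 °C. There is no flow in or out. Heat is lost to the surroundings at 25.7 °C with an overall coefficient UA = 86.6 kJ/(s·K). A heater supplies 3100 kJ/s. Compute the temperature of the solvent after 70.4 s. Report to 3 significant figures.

Energy balance: M c_p dT/dt = −UA(T − T_amb) + Q̇.
dT/dt = (T_ss − T)/τ with T_ss = T_amb + Q̇/UA = 25.7 + 3100/86.6 = 61.497 °C, τ = M c_p/UA = 1210·4.06/86.6 = 56.727 s.
T approaches T_ss exponentially: T(t) = T_ss + (T₀ − T_ss) e^(−t/τ).
T(70.4) = 61.497 + (-13.397)·0.28909 = 57.624 °C.

57.6 °C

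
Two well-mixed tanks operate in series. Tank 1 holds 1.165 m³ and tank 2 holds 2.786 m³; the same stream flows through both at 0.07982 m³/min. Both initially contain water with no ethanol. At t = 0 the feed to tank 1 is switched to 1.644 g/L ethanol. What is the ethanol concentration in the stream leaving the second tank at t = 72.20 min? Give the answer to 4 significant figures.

1.295 g/L

Each tank obeys Vᵢ dCᵢ/dt = Q(Cᵢ₋₁ − Cᵢ), so τᵢ = Vᵢ/Q.
τ₁ = 1.165/0.07982 = 14.5953 min; τ₂ = 2.786/0.07982 = 34.9035 min.
Tank 1: C₁ = C_in(1 − e^(−t/τ₁)). Tank 2 (τ₁ ≠ τ₂): C₂ = C_in[1 − (τ₁ e^(−t/τ₁) − τ₂ e^(−t/τ₂))/(τ₁ − τ₂)].
At t = 72.20: e^(−t/τ₁) = 0.00710622, e^(−t/τ₂) = 0.126368.
C₂ = 1.644·[1 − (14.5953·0.00710622 − 34.9035·0.126368)/(-20.3082)] = 1.644·0.787920 = 1.29534 g/L.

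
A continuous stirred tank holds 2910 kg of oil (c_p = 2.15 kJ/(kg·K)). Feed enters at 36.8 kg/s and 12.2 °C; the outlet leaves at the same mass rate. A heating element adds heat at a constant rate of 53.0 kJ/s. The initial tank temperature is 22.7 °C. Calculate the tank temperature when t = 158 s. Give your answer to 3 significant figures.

14.2 °C

M c_p dT/dt = ṁ c_p (T_in − T) + Q̇.
Rearrange: dT/dt = (T_ss − T)/τ with τ = M/ṁ = 79.076 s and T_ss = T_in + Q̇/(ṁ c_p) = 12.870 °C.
This is linear first-order; T(t) = T_ss + (T₀ − T_ss) e^(−t/τ).
T(158) = 12.870 + (9.8301)·e^(−158/79.076) = 12.870 + (9.8301)·0.13560 = 14.203 °C.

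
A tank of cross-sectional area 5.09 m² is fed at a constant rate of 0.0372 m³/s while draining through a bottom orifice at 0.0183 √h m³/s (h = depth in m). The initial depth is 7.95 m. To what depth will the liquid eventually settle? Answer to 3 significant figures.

Level balance: A dh/dt = 0.0372 − 0.0183 √h. Setting dh/dt = 0:
Q_in = 0.0183 √h_ss ⇒ √h_ss = 0.0372/0.0183 = 2.0328.
h_ss = 2.0328² = 4.1322 m. (Since h₀ = 7.95 m > h_ss, the level will fall toward this value.)

4.13 m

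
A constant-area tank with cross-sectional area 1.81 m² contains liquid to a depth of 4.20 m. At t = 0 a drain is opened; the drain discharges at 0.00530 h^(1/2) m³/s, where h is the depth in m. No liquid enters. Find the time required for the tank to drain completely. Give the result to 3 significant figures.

1400 s

A dh/dt = −Q_out = −0.00530 √h.
This is separable: 2 d(√h)/dt = −0.00530/A, so √h = √h₀ − (0.00530/(2A)) t.
Set h = 0: 2√h₀ = (0.00530/A) t_empty ⇒ t_empty = 2A√h₀/0.00530.
t_empty = 2·1.81·√4.20/0.00530 = 3.6200·2.0494/0.00530 = 1399.8 s.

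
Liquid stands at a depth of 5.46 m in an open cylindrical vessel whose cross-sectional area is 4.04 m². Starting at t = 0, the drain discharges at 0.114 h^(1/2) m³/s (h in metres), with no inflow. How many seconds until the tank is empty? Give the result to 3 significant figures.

Accumulation of liquid (constant cross-section A): A dh/dt = −0.114 √h.
Separate and integrate: 2(√h − √h₀) = −(0.114/A) t.
Set h = 0: 2√h₀ = (0.114/A) t_empty ⇒ t_empty = 2A√h₀/0.114.
t_empty = 2·4.04·√5.46/0.114 = 8.0800·2.3367/0.114 = 165.62 s.

166 s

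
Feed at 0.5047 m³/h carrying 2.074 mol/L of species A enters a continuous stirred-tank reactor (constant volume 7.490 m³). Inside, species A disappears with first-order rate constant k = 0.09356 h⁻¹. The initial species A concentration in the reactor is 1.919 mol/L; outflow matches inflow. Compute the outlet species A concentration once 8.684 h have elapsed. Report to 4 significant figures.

V dC/dt = Q(C_in − C) − k V C.
This is linear with rate a = Q/V + k = 0.160943 h⁻¹.
C_ss = Q C_in/(Q + kV) = 0.868336 mol/L; C(t) = C_ss + (C₀ − C_ss) e^(−a t).
C(8.684) = 0.868336 + (1.05066)·e^(−0.160943·8.684) = 0.868336 + (1.05066)·0.247182 = 1.12804 mol/L.

1.128 mol/L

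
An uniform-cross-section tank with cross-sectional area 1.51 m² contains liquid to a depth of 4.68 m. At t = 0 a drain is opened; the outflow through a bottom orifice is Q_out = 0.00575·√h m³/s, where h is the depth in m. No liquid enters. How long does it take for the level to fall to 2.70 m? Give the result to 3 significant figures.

Unsteady balance on liquid volume: A dh/dt = −0.00575 √h.
∫ h^(−1/2) dh = −(0.00575/A) ∫ dt, giving 2√h = 2√h₀ − (0.00575/A) t.
t = 2A(√h₀ − √h)/0.00575 = 2·1.51·(√4.68 − √2.70)/0.00575
  = 3.0200 × (2.1633 − 1.6432) / 0.00575 = 273.20 s.

273 s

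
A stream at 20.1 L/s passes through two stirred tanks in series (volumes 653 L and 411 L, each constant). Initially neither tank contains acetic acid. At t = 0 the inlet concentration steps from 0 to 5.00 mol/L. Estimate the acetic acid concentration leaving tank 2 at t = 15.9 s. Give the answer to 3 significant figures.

Time constants: τᵢ = Vᵢ/Q for each well-mixed tank.
τ₁ = 653/20.1 = 32.488 s; τ₂ = 411/20.1 = 20.448 s.
Solving the cascade with C₁(0)=C₂(0)=0 gives C₂(t) = C_in[1 − (τ₁ e^(−t/τ₁) − τ₂ e^(−t/τ₂))/(τ₁ − τ₂)].
At t = 15.9: e^(−t/τ₁) = 0.61298, e^(−t/τ₂) = 0.45951.
C₂ = 5.00·[1 − (32.488·0.61298 − 20.448·0.45951)/(12.040)] = 5.00·0.12637 = 0.63185 mol/L.

0.632 mol/L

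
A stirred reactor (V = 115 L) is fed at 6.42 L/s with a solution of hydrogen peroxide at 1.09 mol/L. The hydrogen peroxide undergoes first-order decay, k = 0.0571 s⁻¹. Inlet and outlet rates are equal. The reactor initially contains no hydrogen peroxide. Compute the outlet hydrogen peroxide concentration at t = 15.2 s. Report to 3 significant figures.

0.442 mol/L

V dC/dt = Q(C_in − C) − k V C.
This is linear with rate a = Q/V + k = 0.11293 s⁻¹.
C_ss = Q C_in/(Q + kV) = 0.53885 mol/L; C(t) = C_ss + (C₀ − C_ss) e^(−a t).
C(15.2) = 0.53885 + (-0.53885)·e^(−0.11293·15.2) = 0.53885 + (-0.53885)·0.17970 = 0.44202 mol/L.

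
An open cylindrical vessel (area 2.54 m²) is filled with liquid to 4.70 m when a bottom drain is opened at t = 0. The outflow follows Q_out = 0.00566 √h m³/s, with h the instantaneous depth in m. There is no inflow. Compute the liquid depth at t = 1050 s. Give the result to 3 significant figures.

A dh/dt = −Q_out = −0.00566 √h.
This is separable: 2 d(√h)/dt = −0.00566/A, so √h = √h₀ − (0.00566/(2A)) t.
√h = √4.70 − 0.00566·1050/(2·2.54) = 2.1679 − 1.1699 = 0.99807.
h = 0.99807² = 0.99614 m.

0.996 m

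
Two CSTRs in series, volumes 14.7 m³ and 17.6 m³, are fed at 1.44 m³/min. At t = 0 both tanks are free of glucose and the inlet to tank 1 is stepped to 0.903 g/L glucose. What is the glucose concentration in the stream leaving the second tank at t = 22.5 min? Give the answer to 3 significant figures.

0.539 g/L

Each tank obeys Vᵢ dCᵢ/dt = Q(Cᵢ₋₁ − Cᵢ), so τᵢ = Vᵢ/Q.
τ₁ = 14.7/1.44 = 10.208 min; τ₂ = 17.6/1.44 = 12.222 min.
Tank 1: C₁ = C_in(1 − e^(−t/τ₁)). Tank 2 (τ₁ ≠ τ₂): C₂ = C_in[1 − (τ₁ e^(−t/τ₁) − τ₂ e^(−t/τ₂))/(τ₁ − τ₂)].
At t = 22.5: e^(−t/τ₁) = 0.11035, e^(−t/τ₂) = 0.15867.
C₂ = 0.903·[1 − (10.208·0.11035 − 12.222·0.15867)/(-2.0139)] = 0.903·0.59639 = 0.53854 g/L.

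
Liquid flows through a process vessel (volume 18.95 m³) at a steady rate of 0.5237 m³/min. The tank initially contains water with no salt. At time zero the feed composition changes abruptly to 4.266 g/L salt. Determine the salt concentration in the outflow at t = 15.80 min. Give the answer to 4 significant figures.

Unsteady species balance (constant V, well mixed): V dC/dt = Q(C_in − C).
So dC/dt = (C_in − C)/τ with τ = V/Q = 18.95/0.5237 = 36.1848 min.
Integrating: C(t) = C_in + (C₀ − C_in) e^(−t/τ).
C(15.80) = 4.266 + (0 − 4.266)·e^(−15.80/36.1848) = 4.266 + (-4.26600)·0.646200 = 1.50931 g/L.

1.509 g/L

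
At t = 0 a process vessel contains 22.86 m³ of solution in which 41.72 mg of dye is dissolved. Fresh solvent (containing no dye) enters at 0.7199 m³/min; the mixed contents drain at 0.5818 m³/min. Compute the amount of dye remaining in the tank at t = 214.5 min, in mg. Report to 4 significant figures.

1.258 mg

Let m(t) be the amount of dye. Volume: V(t) = V₀ + (Q_in − Q_out) t = 22.86 + 0.138100 t; V(214.5) = 52.4825 m³.
Solute balance: dm/dt = 0 − Q_out C = −Q_out m/V(t).
Separate: dm/m = −Q_out dt/V(t) ⇒ ln(m/m₀) = −(Q_out/(Q_in−Q_out)) ln(V/V₀).
m = m₀ (V₀/V)^(Q_out/(Q_in−Q_out)) = 41.72 × (22.86/52.4825)^(4.21289) = 1.25821 mg.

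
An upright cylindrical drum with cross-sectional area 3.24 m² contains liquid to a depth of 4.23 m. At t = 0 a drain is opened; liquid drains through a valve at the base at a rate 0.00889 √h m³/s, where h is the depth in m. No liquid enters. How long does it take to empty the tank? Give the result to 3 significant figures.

Accumulation of liquid (constant cross-section A): A dh/dt = −0.00889 √h.
This is separable: 2 d(√h)/dt = −0.00889/A, so √h = √h₀ − (0.00889/(2A)) t.
Set h = 0: 2√h₀ = (0.00889/A) t_empty ⇒ t_empty = 2A√h₀/0.00889.
t_empty = 2·3.24·√4.23/0.00889 = 6.4800·2.0567/0.00889 = 1499.1 s.

1500 s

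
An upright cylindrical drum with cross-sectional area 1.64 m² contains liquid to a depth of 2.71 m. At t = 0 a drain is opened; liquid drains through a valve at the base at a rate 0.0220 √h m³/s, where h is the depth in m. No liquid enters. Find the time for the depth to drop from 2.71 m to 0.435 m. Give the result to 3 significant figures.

With no inflow, A dh/dt = −0.0220 √h.
Separate and integrate: 2(√h − √h₀) = −(0.0220/A) t.
t = 2A(√h₀ − √h)/0.0220 = 2·1.64·(√2.71 − √0.435)/0.0220
  = 3.2800 × (1.6462 − 0.65955) / 0.0220 = 147.10 s.

147 s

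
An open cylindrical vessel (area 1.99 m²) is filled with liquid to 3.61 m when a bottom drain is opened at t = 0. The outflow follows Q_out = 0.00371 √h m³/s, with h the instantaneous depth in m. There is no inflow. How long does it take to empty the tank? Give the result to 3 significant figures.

Volume balance on the tank: A dh/dt = −0.00371 √h.
Separate and integrate: 2(√h − √h₀) = −(0.00371/A) t.
Tank is empty when √h = 0: t_empty = 2A√h₀/0.00371.
t_empty = 2·1.99·√3.61/0.00371 = 3.9800·1.9000/0.00371 = 2038.3 s.

2040 s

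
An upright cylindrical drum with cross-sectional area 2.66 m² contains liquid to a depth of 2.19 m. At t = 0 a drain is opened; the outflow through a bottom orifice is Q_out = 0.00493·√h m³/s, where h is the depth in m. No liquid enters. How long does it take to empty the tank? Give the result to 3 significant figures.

1600 s

A dh/dt = −Q_out = −0.00493 √h.
∫ h^(−1/2) dh = −(0.00493/A) ∫ dt, giving 2√h = 2√h₀ − (0.00493/A) t.
Tank is empty when √h = 0: t_empty = 2A√h₀/0.00493.
t_empty = 2·2.66·√2.19/0.00493 = 5.3200·1.4799/0.00493 = 1596.9 s.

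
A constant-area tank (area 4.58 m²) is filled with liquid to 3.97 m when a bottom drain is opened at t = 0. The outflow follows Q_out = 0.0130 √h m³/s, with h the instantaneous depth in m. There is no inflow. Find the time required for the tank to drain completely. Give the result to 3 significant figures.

Volume balance on the tank: A dh/dt = −0.0130 √h.
∫ h^(−1/2) dh = −(0.0130/A) ∫ dt, giving 2√h = 2√h₀ − (0.0130/A) t.
Tank is empty when √h = 0: t_empty = 2A√h₀/0.0130.
t_empty = 2·4.58·√3.97/0.0130 = 9.1600·1.9925/0.0130 = 1403.9 s.

1400 s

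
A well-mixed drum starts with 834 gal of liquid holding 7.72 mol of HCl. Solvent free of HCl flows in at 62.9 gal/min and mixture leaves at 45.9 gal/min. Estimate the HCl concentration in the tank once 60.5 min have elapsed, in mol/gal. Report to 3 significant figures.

0.000474 mol/gal

Let m(t) be the amount of HCl. Volume: V(t) = V₀ + (Q_in − Q_out) t = 834 + 17.000 t; V(60.5) = 1862.5 gal.
Solute balance: dm/dt = 0 − Q_out C = −Q_out m/V(t).
dm/m = −Q_out dt/(V₀ + 17.000 t); integrating gives ln(m/m₀) = −(Q_out/(Q_in−Q_out)) ln(V/V₀).
m = m₀ (V₀/V)^(Q_out/(Q_in−Q_out)) = 7.72 × (834/1862.5)^(2.7000) = 0.88208 mol.
C = m/V = 0.88208/1862.5 = 0.00047360 mol/gal.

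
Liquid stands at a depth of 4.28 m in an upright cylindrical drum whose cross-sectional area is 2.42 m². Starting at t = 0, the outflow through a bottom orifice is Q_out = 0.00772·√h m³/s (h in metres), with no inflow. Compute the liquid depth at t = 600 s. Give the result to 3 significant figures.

1.24 m

A dh/dt = −Q_out = −0.00772 √h.
This is separable: 2 d(√h)/dt = −0.00772/A, so √h = √h₀ − (0.00772/(2A)) t.
√h = √4.28 − 0.00772·600/(2·2.42) = 2.0688 − 0.95702 = 1.1118.
h = 1.1118² = 1.2361 m.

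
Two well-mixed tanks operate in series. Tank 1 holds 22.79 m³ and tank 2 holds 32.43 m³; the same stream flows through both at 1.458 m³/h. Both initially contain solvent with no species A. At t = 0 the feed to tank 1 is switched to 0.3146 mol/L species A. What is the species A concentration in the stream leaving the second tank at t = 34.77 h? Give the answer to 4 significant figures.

0.1733 mol/L

Time constants: τᵢ = Vᵢ/Q for each well-mixed tank.
τ₁ = 22.79/1.458 = 15.6310 h; τ₂ = 32.43/1.458 = 22.2428 h.
Solving the cascade with C₁(0)=C₂(0)=0 gives C₂(t) = C_in[1 − (τ₁ e^(−t/τ₁) − τ₂ e^(−t/τ₂))/(τ₁ − τ₂)].
At t = 34.77: e^(−t/τ₁) = 0.108130, e^(−t/τ₂) = 0.209464.
C₂ = 0.3146·[1 − (15.6310·0.108130 − 22.2428·0.209464)/(-6.61180)] = 0.3146·0.550970 = 0.173335 mol/L.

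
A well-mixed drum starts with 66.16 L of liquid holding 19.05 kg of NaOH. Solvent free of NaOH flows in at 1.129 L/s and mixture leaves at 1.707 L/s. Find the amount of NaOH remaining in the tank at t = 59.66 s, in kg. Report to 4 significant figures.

2.164 kg

Total volume: dV/dt = Q_in − Q_out = -0.578000 L/s, so V(t) = 66.16 − 0.578000 t and V(59.66) = 31.6765 L.
Species balance (pure solvent in): dm/dt = −Q_out · m/V(t).
dm/m = −Q_out dt/(V₀ − 0.578000 t); integrating gives ln(m/m₀) = −(Q_out/(Q_in−Q_out)) ln(V/V₀).
m = m₀ (V₀/V)^(Q_out/(Q_in−Q_out)) = 19.05 × (66.16/31.6765)^(-2.95329) = 2.16403 kg.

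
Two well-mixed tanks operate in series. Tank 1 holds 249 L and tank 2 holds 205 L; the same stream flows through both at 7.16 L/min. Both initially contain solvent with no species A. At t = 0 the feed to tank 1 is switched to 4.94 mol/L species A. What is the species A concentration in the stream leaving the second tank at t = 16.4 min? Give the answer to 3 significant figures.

0.475 mol/L

Time constants: τᵢ = Vᵢ/Q for each well-mixed tank.
τ₁ = 249/7.16 = 34.777 min; τ₂ = 205/7.16 = 28.631 min.
Solving the cascade with C₁(0)=C₂(0)=0 gives C₂(t) = C_in[1 − (τ₁ e^(−t/τ₁) − τ₂ e^(−t/τ₂))/(τ₁ − τ₂)].
At t = 16.4: e^(−t/τ₁) = 0.62401, e^(−t/τ₂) = 0.56394.
C₂ = 4.94·[1 − (34.777·0.62401 − 28.631·0.56394)/(6.1453)] = 4.94·0.096115 = 0.47481 mol/L.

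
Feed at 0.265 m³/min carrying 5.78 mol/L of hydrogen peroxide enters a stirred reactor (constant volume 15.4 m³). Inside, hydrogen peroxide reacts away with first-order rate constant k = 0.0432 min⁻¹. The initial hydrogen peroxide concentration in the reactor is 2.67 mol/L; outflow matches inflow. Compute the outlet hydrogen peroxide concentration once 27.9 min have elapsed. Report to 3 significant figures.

1.84 mol/L

V dC/dt = Q(C_in − C) − k V C.
This is linear with rate a = Q/V + k = 0.060408 min⁻¹.
C_ss = Q C_in/(Q + kV) = 1.6465 mol/L; C(t) = C_ss + (C₀ − C_ss) e^(−a t).
C(27.9) = 1.6465 + (1.0235)·e^(−0.060408·27.9) = 1.6465 + (1.0235)·0.18537 = 1.8362 mol/L.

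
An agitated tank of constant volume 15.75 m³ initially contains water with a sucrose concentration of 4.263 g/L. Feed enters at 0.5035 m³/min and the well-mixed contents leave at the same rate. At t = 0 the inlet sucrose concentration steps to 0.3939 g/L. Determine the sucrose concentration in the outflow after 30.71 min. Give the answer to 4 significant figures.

Mass balance on the solute (V constant): V dC/dt = Q(C_in − C).
Rewrite as dC/dt + C/τ = C_in/τ, τ = V/Q = 31.2810 min.
This is linear first-order; C(t) = C_in + (C₀ − C_in) e^(−t/τ).
C(30.71) = 0.3939 + (4.263 − 0.3939)·e^(−30.71/31.2810) = 0.3939 + (3.86910)·0.374657 = 1.84348 g/L.

1.843 g/L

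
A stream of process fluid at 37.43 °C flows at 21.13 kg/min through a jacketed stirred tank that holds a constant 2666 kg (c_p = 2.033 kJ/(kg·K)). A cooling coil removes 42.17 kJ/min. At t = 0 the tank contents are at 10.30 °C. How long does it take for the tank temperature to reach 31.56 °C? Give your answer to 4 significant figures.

211.6 min

Energy balance: M c_p dT/dt = ṁ c_p (T_in − T) − 42.17.
τ = M/ṁ = 126.171 min; T_ss = T_in − Q̇/(ṁ c_p) = 36.4483 °C.
T(t) = T_ss + (T₀ − T_ss) e^(−t/τ). Set T = 31.56:
e^(−t/τ) = (31.56 − 36.4483)/(10.30 − 36.4483) = 0.186946
t = −126.171 · ln(0.186946) = 211.581 min.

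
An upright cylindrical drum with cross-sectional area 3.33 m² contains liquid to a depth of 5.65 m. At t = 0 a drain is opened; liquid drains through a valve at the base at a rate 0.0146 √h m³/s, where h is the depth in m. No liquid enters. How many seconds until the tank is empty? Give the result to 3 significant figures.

1080 s

With no inflow, A dh/dt = −0.0146 √h.
Separate and integrate: 2(√h − √h₀) = −(0.0146/A) t.
Set h = 0: 2√h₀ = (0.0146/A) t_empty ⇒ t_empty = 2A√h₀/0.0146.
t_empty = 2·3.33·√5.65/0.0146 = 6.6600·2.3770/0.0146 = 1084.3 s.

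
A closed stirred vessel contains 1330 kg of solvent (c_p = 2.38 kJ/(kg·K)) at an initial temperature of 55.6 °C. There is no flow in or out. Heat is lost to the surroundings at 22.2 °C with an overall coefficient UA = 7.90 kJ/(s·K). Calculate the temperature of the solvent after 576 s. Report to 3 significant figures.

Lumped-capacitance energy balance: M c_p dT/dt = UA(T_amb − T).
dT/dt = (T_ss − T)/τ with T_ss = T_amb = 22.200 °C, τ = M c_p/UA = 1330·2.38/7.90 = 400.68 s.
Integrating: T(t) = T_ss + (T₀ − T_ss) e^(−t/τ).
T(576) = 22.200 + (33.400)·0.23751 = 30.133 °C.

30.1 °C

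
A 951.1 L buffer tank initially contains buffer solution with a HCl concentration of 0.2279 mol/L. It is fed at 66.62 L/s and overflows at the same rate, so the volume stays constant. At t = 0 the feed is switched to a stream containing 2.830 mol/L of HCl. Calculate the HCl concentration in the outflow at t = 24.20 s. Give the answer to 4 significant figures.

Species balance on the tank: V dC/dt = Q(C_in − C).
Rewrite as dC/dt + C/τ = C_in/τ, τ = V/Q = 14.2765 s.
Solution: C(t) = C_in + (C₀ − C_in) e^(−t/τ).
C(24.20) = 2.830 + (0.2279 − 2.830)·e^(−24.20/14.2765) = 2.830 + (-2.60210)·0.183582 = 2.35230 mol/L.

2.352 mol/L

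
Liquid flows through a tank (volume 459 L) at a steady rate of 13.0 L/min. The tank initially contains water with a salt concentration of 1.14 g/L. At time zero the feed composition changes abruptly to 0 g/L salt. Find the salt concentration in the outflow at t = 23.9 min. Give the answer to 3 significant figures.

0.579 g/L

Species balance on the tank: V dC/dt = Q(C_in − C).
So dC/dt = (C_in − C)/τ with τ = V/Q = 459/13.0 = 35.308 min.
C approaches C_in exponentially: C(t) = C_in + (C₀ − C_in) e^(−t/τ).
C(23.9) = 0 + (1.14 − 0)·e^(−23.9/35.308) = 0 + (1.1400)·0.50819 = 0.57933 g/L.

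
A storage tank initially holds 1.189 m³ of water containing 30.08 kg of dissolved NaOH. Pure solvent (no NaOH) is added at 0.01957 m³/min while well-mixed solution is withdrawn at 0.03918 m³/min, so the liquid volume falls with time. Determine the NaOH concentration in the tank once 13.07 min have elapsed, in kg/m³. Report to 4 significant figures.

Total volume: dV/dt = Q_in − Q_out = -0.0196100 m³/min, so V(t) = 1.189 − 0.0196100 t and V(13.07) = 0.932697 m³.
No NaOH enters, so dm/dt = −Q_out · (m/V).
Separate: dm/m = −Q_out dt/V(t) ⇒ ln(m/m₀) = −(Q_out/(Q_in−Q_out)) ln(V/V₀).
m = m₀ (V₀/V)^(Q_out/(Q_in−Q_out)) = 30.08 × (1.189/0.932697)^(-1.99796) = 18.5187 kg.
C = m/V = 18.5187/0.932697 = 19.8550 kg/m³.

19.86 kg/m³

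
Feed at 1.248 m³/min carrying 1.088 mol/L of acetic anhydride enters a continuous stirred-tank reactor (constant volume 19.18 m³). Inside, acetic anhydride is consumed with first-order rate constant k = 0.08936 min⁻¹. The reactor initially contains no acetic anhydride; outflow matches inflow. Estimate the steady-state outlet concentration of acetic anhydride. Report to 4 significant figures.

0.4584 mol/L

Species balance: V dC/dt = Q C_in − Q C − k V C.
Steady state (dC/dt = 0): C_ss = Q C_in/(Q + kV) = C_in/(1 + kV/Q).
C_ss = 1.248·1.088/(1.248 + 0.08936·19.18) = 1.35782/2.96192 = 0.458426 mol/L.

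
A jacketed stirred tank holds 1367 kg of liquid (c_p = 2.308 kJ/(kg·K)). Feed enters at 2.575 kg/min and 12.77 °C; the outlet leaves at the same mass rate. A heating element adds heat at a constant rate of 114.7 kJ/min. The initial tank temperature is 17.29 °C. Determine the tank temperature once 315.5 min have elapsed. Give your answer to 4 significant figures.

Heat balance on the well-mixed liquid: M c_p dT/dt = ṁ c_p (T_in − T) + 114.7.
τ = M/ṁ = 530.874 min; T_ss = T_in + Q̇/(ṁ c_p) = 12.77 + 114.7/(2.575·2.308) = 32.0697 °C.
Integrating: T(t) = T_ss + (T₀ − T_ss) e^(−t/τ).
T(315.5) = 32.0697 + (-14.7797)·e^(−315.5/530.874) = 32.0697 + (-14.7797)·0.551947 = 23.9121 °C.

23.91 °C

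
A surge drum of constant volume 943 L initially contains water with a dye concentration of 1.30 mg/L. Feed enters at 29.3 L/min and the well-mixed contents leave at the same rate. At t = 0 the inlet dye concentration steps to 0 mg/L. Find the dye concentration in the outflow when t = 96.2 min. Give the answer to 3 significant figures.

Unsteady species balance (constant V, well mixed): V dC/dt = Q(C_in − C).
Rewrite as dC/dt + C/τ = C_in/τ, τ = V/Q = 32.184 min.
Integrating: C(t) = C_in + (C₀ − C_in) e^(−t/τ).
C(96.2) = 0 + (1.30 − 0)·e^(−96.2/32.184) = 0 + (1.3000)·0.050336 = 0.065437 mg/L.

0.0654 mg/L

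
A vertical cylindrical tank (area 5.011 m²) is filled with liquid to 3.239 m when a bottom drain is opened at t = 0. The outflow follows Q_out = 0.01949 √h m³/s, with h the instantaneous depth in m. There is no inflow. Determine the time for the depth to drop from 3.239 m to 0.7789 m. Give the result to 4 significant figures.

Mass balance (ρ constant): A dh/dt = −0.01949 √h.
This is separable: 2 d(√h)/dt = −0.01949/A, so √h = √h₀ − (0.01949/(2A)) t.
t = 2A(√h₀ − √h)/0.01949 = 2·5.011·(√3.239 − √0.7789)/0.01949
  = 10.0220 × (1.79972 − 0.882553) / 0.01949 = 471.620 s.

471.6 s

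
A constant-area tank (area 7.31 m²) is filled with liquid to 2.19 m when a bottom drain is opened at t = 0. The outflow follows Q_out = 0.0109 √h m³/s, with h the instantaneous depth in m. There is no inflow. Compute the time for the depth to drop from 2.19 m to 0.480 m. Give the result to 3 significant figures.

With no inflow, A dh/dt = −0.0109 √h.
This is separable: 2 d(√h)/dt = −0.0109/A, so √h = √h₀ − (0.0109/(2A)) t.
t = 2A(√h₀ − √h)/0.0109 = 2·7.31·(√2.19 − √0.480)/0.0109
  = 14.620 × (1.4799 − 0.69282) / 0.0109 = 1055.7 s.

1060 s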